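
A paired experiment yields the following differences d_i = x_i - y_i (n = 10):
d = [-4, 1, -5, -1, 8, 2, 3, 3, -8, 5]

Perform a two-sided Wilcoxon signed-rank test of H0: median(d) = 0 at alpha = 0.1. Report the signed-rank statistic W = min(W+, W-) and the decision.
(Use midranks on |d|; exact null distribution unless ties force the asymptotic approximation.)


Step 1: Drop any zero differences (none here) and take |d_i|.
|d| = [4, 1, 5, 1, 8, 2, 3, 3, 8, 5]
Step 2: Midrank |d_i| (ties get averaged ranks).
ranks: |4|->6, |1|->1.5, |5|->7.5, |1|->1.5, |8|->9.5, |2|->3, |3|->4.5, |3|->4.5, |8|->9.5, |5|->7.5
Step 3: Attach original signs; sum ranks with positive sign and with negative sign.
W+ = 1.5 + 9.5 + 3 + 4.5 + 4.5 + 7.5 = 30.5
W- = 6 + 7.5 + 1.5 + 9.5 = 24.5
(Check: W+ + W- = 55 should equal n(n+1)/2 = 55.)
Step 4: Test statistic W = min(W+, W-) = 24.5.
Step 5: Ties in |d|, so use the tie-corrected normal approximation.
        E[W] = n(n+1)/4 = 10*11/4 = 27.5.
        Tie groups: |d|=1 (t=2), |d|=3 (t=2), |d|=5 (t=2), |d|=8 (t=2); sum(t^3 - t) = 24.
        Var[W] = n(n+1)(2n+1)/24 - sum(t^3-t)/48 = 2310/24 - 24/48 = 95.75.
        z = (W - E[W]) / sqrt(Var[W]) = (24.5 - 27.5) / 9.7852 = -0.3066.
        Two-sided p = 2*Phi(z) = 0.759159.
Step 6: alpha = 0.1. fail to reject H0.

W+ = 30.5, W- = 24.5, W = min = 24.5, p = 0.759159, fail to reject H0.


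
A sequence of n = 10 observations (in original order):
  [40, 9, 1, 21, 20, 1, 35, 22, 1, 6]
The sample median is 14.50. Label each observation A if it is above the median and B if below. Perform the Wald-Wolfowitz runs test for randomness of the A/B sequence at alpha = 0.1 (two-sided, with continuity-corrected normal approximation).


Step 1: Compute median = 14.50; label A = above, B = below.
Labels in order: ABBAABAABB  (n_A = 5, n_B = 5)
Step 2: Count runs R = 6.
Step 3: Under H0 (random ordering), E[R] = 2*n_A*n_B/(n_A+n_B) + 1 = 2*5*5/10 + 1 = 6.0000.
        Var[R] = 2*n_A*n_B*(2*n_A*n_B - n_A - n_B) / ((n_A+n_B)^2 * (n_A+n_B-1)) = 2000/900 = 2.2222.
        SD[R] = 1.4907.
Step 4: R = E[R], so z = 0 with no continuity correction.
Step 5: Two-sided p-value via normal approximation = 2*(1 - Phi(|z|)) = 1.000000.
Step 6: alpha = 0.1. fail to reject H0.

R = 6, z = 0.0000, p = 1.000000, fail to reject H0.


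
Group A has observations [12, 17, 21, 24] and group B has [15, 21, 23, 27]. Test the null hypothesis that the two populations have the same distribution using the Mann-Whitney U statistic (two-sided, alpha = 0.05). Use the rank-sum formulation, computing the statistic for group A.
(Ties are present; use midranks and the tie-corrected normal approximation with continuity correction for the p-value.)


Step 1: Combine and sort all 8 observations; assign midranks.
sorted (value, group): (12,X), (15,Y), (17,X), (21,X), (21,Y), (23,Y), (24,X), (27,Y)
ranks: 12->1, 15->2, 17->3, 21->4.5, 21->4.5, 23->6, 24->7, 27->8
Step 2: Rank sum for X: R1 = 1 + 3 + 4.5 + 7 = 15.5.
Step 3: U_X = R1 - n1(n1+1)/2 = 15.5 - 4*5/2 = 15.5 - 10 = 5.5.
       U_Y = n1*n2 - U_X = 16 - 5.5 = 10.5.
Step 4: Ties are present, so use the tie-corrected normal approximation (with continuity correction) for the p-value.
Step 5: p-value = 0.561363; compare to alpha = 0.05. fail to reject H0.

U_X = 5.5, p = 0.561363, fail to reject H0 at alpha = 0.05.


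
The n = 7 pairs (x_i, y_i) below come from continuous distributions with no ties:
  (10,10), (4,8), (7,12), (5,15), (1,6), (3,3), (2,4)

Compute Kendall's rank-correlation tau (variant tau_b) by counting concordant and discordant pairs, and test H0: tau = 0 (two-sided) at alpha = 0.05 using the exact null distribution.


Step 1: Enumerate the 21 unordered pairs (i,j) with i<j and classify each by sign(x_j-x_i) * sign(y_j-y_i).
  (1,2):dx=-6,dy=-2->C; (1,3):dx=-3,dy=+2->D; (1,4):dx=-5,dy=+5->D; (1,5):dx=-9,dy=-4->C
  (1,6):dx=-7,dy=-7->C; (1,7):dx=-8,dy=-6->C; (2,3):dx=+3,dy=+4->C; (2,4):dx=+1,dy=+7->C
  (2,5):dx=-3,dy=-2->C; (2,6):dx=-1,dy=-5->C; (2,7):dx=-2,dy=-4->C; (3,4):dx=-2,dy=+3->D
  (3,5):dx=-6,dy=-6->C; (3,6):dx=-4,dy=-9->C; (3,7):dx=-5,dy=-8->C; (4,5):dx=-4,dy=-9->C
  (4,6):dx=-2,dy=-12->C; (4,7):dx=-3,dy=-11->C; (5,6):dx=+2,dy=-3->D; (5,7):dx=+1,dy=-2->D
  (6,7):dx=-1,dy=+1->D
Step 2: C = 15, D = 6, total pairs = 21.
Step 3: tau = (C - D)/(n(n-1)/2) = (15 - 6)/21 = 0.428571.
Step 4: Exact two-sided p-value (enumerate n! = 5040 permutations of y under H0): p = 0.238889.
Step 5: alpha = 0.05. fail to reject H0.

tau_b = 0.4286 (C=15, D=6), p = 0.238889, fail to reject H0.


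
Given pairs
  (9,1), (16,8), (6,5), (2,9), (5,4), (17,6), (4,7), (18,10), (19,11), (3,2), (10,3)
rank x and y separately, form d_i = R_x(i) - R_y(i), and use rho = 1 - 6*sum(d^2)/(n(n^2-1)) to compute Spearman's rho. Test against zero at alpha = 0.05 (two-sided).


Step 1: Rank x and y separately (midranks; no ties here).
rank(x): 9->6, 16->8, 6->5, 2->1, 5->4, 17->9, 4->3, 18->10, 19->11, 3->2, 10->7
rank(y): 1->1, 8->8, 5->5, 9->9, 4->4, 6->6, 7->7, 10->10, 11->11, 2->2, 3->3
Step 2: d_i = R_x(i) - R_y(i); compute d_i^2.
  (6-1)^2=25, (8-8)^2=0, (5-5)^2=0, (1-9)^2=64, (4-4)^2=0, (9-6)^2=9, (3-7)^2=16, (10-10)^2=0, (11-11)^2=0, (2-2)^2=0, (7-3)^2=16
sum(d^2) = 130.
Step 3: rho = 1 - 6*130 / (11*(11^2 - 1)) = 1 - 780/1320 = 0.409091.
Step 4: Under H0, t = rho * sqrt((n-2)/(1-rho^2)) = 1.3450 ~ t(9).
Step 5: Two-sided p-value from the t-distribution with 9 df = 0.211545.
Step 6: alpha = 0.05. fail to reject H0.

rho = 0.4091, p = 0.211545, fail to reject H0 at alpha = 0.05.


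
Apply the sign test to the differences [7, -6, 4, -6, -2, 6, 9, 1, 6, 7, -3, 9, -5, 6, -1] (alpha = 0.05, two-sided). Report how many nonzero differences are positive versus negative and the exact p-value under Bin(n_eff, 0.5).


Step 1: Discard zero differences. Original n = 15; n_eff = number of nonzero differences = 15.
Nonzero differences (with sign): +7, -6, +4, -6, -2, +6, +9, +1, +6, +7, -3, +9, -5, +6, -1
Step 2: Count signs: positive = 9, negative = 6.
Step 3: Under H0: P(positive) = 0.5, so the number of positives S ~ Bin(15, 0.5).
Step 4: Two-sided exact p-value = sum of Bin(15,0.5) probabilities at or below the observed probability = 0.607239.
Step 5: alpha = 0.05. fail to reject H0.

n_eff = 15, pos = 9, neg = 6, p = 0.607239, fail to reject H0.


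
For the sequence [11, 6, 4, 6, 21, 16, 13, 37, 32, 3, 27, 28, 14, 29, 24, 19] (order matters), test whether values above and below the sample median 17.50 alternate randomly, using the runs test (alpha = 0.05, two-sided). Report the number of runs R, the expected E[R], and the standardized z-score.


Step 1: Compute median = 17.50; label A = above, B = below.
Labels in order: BBBBABBAABAABAAA  (n_A = 8, n_B = 8)
Step 2: Count runs R = 8.
Step 3: Under H0 (random ordering), E[R] = 2*n_A*n_B/(n_A+n_B) + 1 = 2*8*8/16 + 1 = 9.0000.
        Var[R] = 2*n_A*n_B*(2*n_A*n_B - n_A - n_B) / ((n_A+n_B)^2 * (n_A+n_B-1)) = 14336/3840 = 3.7333.
        SD[R] = 1.9322.
Step 4: Continuity-corrected z = (R + 0.5 - E[R]) / SD[R] = (8 + 0.5 - 9.0000) / 1.9322 = -0.2588.
Step 5: Two-sided p-value via normal approximation = 2*(1 - Phi(|z|)) = 0.795809.
Step 6: alpha = 0.05. fail to reject H0.

R = 8, z = -0.2588, p = 0.795809, fail to reject H0.


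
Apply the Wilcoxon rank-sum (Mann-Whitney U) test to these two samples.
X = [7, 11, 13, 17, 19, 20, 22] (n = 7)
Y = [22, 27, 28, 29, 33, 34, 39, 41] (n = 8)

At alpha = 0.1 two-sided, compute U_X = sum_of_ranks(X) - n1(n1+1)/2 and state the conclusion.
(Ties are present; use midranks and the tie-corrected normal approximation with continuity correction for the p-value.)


Step 1: Combine and sort all 15 observations; assign midranks.
sorted (value, group): (7,X), (11,X), (13,X), (17,X), (19,X), (20,X), (22,X), (22,Y), (27,Y), (28,Y), (29,Y), (33,Y), (34,Y), (39,Y), (41,Y)
ranks: 7->1, 11->2, 13->3, 17->4, 19->5, 20->6, 22->7.5, 22->7.5, 27->9, 28->10, 29->11, 33->12, 34->13, 39->14, 41->15
Step 2: Rank sum for X: R1 = 1 + 2 + 3 + 4 + 5 + 6 + 7.5 = 28.5.
Step 3: U_X = R1 - n1(n1+1)/2 = 28.5 - 7*8/2 = 28.5 - 28 = 0.5.
       U_Y = n1*n2 - U_X = 56 - 0.5 = 55.5.
Step 4: Ties are present, so use the tie-corrected normal approximation (with continuity correction) for the p-value.
Step 5: p-value = 0.001763; compare to alpha = 0.1. reject H0.

U_X = 0.5, p = 0.001763, reject H0 at alpha = 0.1.


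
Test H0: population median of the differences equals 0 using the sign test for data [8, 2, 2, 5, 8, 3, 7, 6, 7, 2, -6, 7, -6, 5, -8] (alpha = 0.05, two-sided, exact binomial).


Step 1: Discard zero differences. Original n = 15; n_eff = number of nonzero differences = 15.
Nonzero differences (with sign): +8, +2, +2, +5, +8, +3, +7, +6, +7, +2, -6, +7, -6, +5, -8
Step 2: Count signs: positive = 12, negative = 3.
Step 3: Under H0: P(positive) = 0.5, so the number of positives S ~ Bin(15, 0.5).
Step 4: Two-sided exact p-value = sum of Bin(15,0.5) probabilities at or below the observed probability = 0.035156.
Step 5: alpha = 0.05. reject H0.

n_eff = 15, pos = 12, neg = 3, p = 0.035156, reject H0.


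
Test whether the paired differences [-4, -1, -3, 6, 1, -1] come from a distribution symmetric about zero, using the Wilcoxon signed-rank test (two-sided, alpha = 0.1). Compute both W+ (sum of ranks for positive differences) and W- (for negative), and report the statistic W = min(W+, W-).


Step 1: Drop any zero differences (none here) and take |d_i|.
|d| = [4, 1, 3, 6, 1, 1]
Step 2: Midrank |d_i| (ties get averaged ranks).
ranks: |4|->5, |1|->2, |3|->4, |6|->6, |1|->2, |1|->2
Step 3: Attach original signs; sum ranks with positive sign and with negative sign.
W+ = 6 + 2 = 8
W- = 5 + 2 + 4 + 2 = 13
(Check: W+ + W- = 21 should equal n(n+1)/2 = 21.)
Step 4: Test statistic W = min(W+, W-) = 8.
Step 5: Ties in |d|, so use the tie-corrected normal approximation.
        E[W] = n(n+1)/4 = 6*7/4 = 10.5.
        Tie groups: |d|=1 (t=3); sum(t^3 - t) = 24.
        Var[W] = n(n+1)(2n+1)/24 - sum(t^3-t)/48 = 546/24 - 24/48 = 22.25.
        z = (W - E[W]) / sqrt(Var[W]) = (8 - 10.5) / 4.7170 = -0.5300.
        Two-sided p = 2*Phi(z) = 0.596113.
Step 6: alpha = 0.1. fail to reject H0.

W+ = 8, W- = 13, W = min = 8, p = 0.596113, fail to reject H0.


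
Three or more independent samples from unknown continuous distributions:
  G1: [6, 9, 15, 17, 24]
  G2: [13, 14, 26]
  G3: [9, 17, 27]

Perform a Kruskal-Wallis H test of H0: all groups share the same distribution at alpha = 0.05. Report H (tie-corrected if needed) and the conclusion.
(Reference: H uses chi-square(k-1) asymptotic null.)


Step 1: Combine all N = 11 observations and assign midranks.
sorted (value, group, rank): (6,G1,1), (9,G1,2.5), (9,G3,2.5), (13,G2,4), (14,G2,5), (15,G1,6), (17,G1,7.5), (17,G3,7.5), (24,G1,9), (26,G2,10), (27,G3,11)
Step 2: Sum ranks within each group.
R_1 = 26 (n_1 = 5)
R_2 = 19 (n_2 = 3)
R_3 = 21 (n_3 = 3)
Step 3: H = 12/(N(N+1)) * sum(R_i^2/n_i) - 3(N+1)
     = 12/(11*12) * (26^2/5 + 19^2/3 + 21^2/3) - 3*12
     = 0.090909 * 402.533 - 36
     = 0.593939.
Step 4: Ties present; correction factor C = 1 - 12/(11^3 - 11) = 0.990909. Corrected H = 0.593939 / 0.990909 = 0.599388.
Step 5: Under H0, H ~ chi^2(2); p-value = 0.741045.
Step 6: alpha = 0.05. fail to reject H0.

H = 0.5994, df = 2, p = 0.741045, fail to reject H0.


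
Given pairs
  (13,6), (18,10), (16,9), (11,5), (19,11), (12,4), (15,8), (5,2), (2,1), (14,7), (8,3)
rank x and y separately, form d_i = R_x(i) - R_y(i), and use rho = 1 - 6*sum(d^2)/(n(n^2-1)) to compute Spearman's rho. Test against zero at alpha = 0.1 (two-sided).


Step 1: Rank x and y separately (midranks; no ties here).
rank(x): 13->6, 18->10, 16->9, 11->4, 19->11, 12->5, 15->8, 5->2, 2->1, 14->7, 8->3
rank(y): 6->6, 10->10, 9->9, 5->5, 11->11, 4->4, 8->8, 2->2, 1->1, 7->7, 3->3
Step 2: d_i = R_x(i) - R_y(i); compute d_i^2.
  (6-6)^2=0, (10-10)^2=0, (9-9)^2=0, (4-5)^2=1, (11-11)^2=0, (5-4)^2=1, (8-8)^2=0, (2-2)^2=0, (1-1)^2=0, (7-7)^2=0, (3-3)^2=0
sum(d^2) = 2.
Step 3: rho = 1 - 6*2 / (11*(11^2 - 1)) = 1 - 12/1320 = 0.990909.
Step 4: Under H0, t = rho * sqrt((n-2)/(1-rho^2)) = 22.0966 ~ t(9).
Step 5: Two-sided p-value from the t-distribution with 9 df = 0.000000.
Step 6: alpha = 0.1. reject H0.

rho = 0.9909, p = 0.000000, reject H0 at alpha = 0.1.


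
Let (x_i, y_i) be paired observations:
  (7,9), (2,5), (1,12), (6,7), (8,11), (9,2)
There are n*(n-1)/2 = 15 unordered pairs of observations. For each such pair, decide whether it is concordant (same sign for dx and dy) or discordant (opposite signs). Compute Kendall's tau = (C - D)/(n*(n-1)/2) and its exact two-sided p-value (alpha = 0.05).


Step 1: Enumerate the 15 unordered pairs (i,j) with i<j and classify each by sign(x_j-x_i) * sign(y_j-y_i).
  (1,2):dx=-5,dy=-4->C; (1,3):dx=-6,dy=+3->D; (1,4):dx=-1,dy=-2->C; (1,5):dx=+1,dy=+2->C
  (1,6):dx=+2,dy=-7->D; (2,3):dx=-1,dy=+7->D; (2,4):dx=+4,dy=+2->C; (2,5):dx=+6,dy=+6->C
  (2,6):dx=+7,dy=-3->D; (3,4):dx=+5,dy=-5->D; (3,5):dx=+7,dy=-1->D; (3,6):dx=+8,dy=-10->D
  (4,5):dx=+2,dy=+4->C; (4,6):dx=+3,dy=-5->D; (5,6):dx=+1,dy=-9->D
Step 2: C = 6, D = 9, total pairs = 15.
Step 3: tau = (C - D)/(n(n-1)/2) = (6 - 9)/15 = -0.200000.
Step 4: Exact two-sided p-value (enumerate n! = 720 permutations of y under H0): p = 0.719444.
Step 5: alpha = 0.05. fail to reject H0.

tau_b = -0.2000 (C=6, D=9), p = 0.719444, fail to reject H0.


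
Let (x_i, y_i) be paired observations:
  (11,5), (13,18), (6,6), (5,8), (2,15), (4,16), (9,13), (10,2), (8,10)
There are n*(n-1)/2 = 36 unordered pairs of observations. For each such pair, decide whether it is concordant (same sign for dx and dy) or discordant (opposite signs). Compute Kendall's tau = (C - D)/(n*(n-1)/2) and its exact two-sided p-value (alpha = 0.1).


Step 1: Enumerate the 36 unordered pairs (i,j) with i<j and classify each by sign(x_j-x_i) * sign(y_j-y_i).
  (1,2):dx=+2,dy=+13->C; (1,3):dx=-5,dy=+1->D; (1,4):dx=-6,dy=+3->D; (1,5):dx=-9,dy=+10->D
  (1,6):dx=-7,dy=+11->D; (1,7):dx=-2,dy=+8->D; (1,8):dx=-1,dy=-3->C; (1,9):dx=-3,dy=+5->D
  (2,3):dx=-7,dy=-12->C; (2,4):dx=-8,dy=-10->C; (2,5):dx=-11,dy=-3->C; (2,6):dx=-9,dy=-2->C
  (2,7):dx=-4,dy=-5->C; (2,8):dx=-3,dy=-16->C; (2,9):dx=-5,dy=-8->C; (3,4):dx=-1,dy=+2->D
  (3,5):dx=-4,dy=+9->D; (3,6):dx=-2,dy=+10->D; (3,7):dx=+3,dy=+7->C; (3,8):dx=+4,dy=-4->D
  (3,9):dx=+2,dy=+4->C; (4,5):dx=-3,dy=+7->D; (4,6):dx=-1,dy=+8->D; (4,7):dx=+4,dy=+5->C
  (4,8):dx=+5,dy=-6->D; (4,9):dx=+3,dy=+2->C; (5,6):dx=+2,dy=+1->C; (5,7):dx=+7,dy=-2->D
  (5,8):dx=+8,dy=-13->D; (5,9):dx=+6,dy=-5->D; (6,7):dx=+5,dy=-3->D; (6,8):dx=+6,dy=-14->D
  (6,9):dx=+4,dy=-6->D; (7,8):dx=+1,dy=-11->D; (7,9):dx=-1,dy=-3->C; (8,9):dx=-2,dy=+8->D
Step 2: C = 15, D = 21, total pairs = 36.
Step 3: tau = (C - D)/(n(n-1)/2) = (15 - 21)/36 = -0.166667.
Step 4: Exact two-sided p-value (enumerate n! = 362880 permutations of y under H0): p = 0.612202.
Step 5: alpha = 0.1. fail to reject H0.

tau_b = -0.1667 (C=15, D=21), p = 0.612202, fail to reject H0.


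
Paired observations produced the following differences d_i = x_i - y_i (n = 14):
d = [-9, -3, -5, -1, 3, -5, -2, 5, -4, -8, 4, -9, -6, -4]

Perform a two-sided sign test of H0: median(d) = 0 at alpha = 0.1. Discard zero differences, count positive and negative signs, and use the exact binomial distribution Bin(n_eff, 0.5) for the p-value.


Step 1: Discard zero differences. Original n = 14; n_eff = number of nonzero differences = 14.
Nonzero differences (with sign): -9, -3, -5, -1, +3, -5, -2, +5, -4, -8, +4, -9, -6, -4
Step 2: Count signs: positive = 3, negative = 11.
Step 3: Under H0: P(positive) = 0.5, so the number of positives S ~ Bin(14, 0.5).
Step 4: Two-sided exact p-value = sum of Bin(14,0.5) probabilities at or below the observed probability = 0.057373.
Step 5: alpha = 0.1. reject H0.

n_eff = 14, pos = 3, neg = 11, p = 0.057373, reject H0.


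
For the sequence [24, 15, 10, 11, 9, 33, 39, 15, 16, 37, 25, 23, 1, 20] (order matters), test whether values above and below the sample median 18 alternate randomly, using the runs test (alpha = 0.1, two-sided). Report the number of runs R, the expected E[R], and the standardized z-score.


Step 1: Compute median = 18; label A = above, B = below.
Labels in order: ABBBBAABBAAABA  (n_A = 7, n_B = 7)
Step 2: Count runs R = 7.
Step 3: Under H0 (random ordering), E[R] = 2*n_A*n_B/(n_A+n_B) + 1 = 2*7*7/14 + 1 = 8.0000.
        Var[R] = 2*n_A*n_B*(2*n_A*n_B - n_A - n_B) / ((n_A+n_B)^2 * (n_A+n_B-1)) = 8232/2548 = 3.2308.
        SD[R] = 1.7974.
Step 4: Continuity-corrected z = (R + 0.5 - E[R]) / SD[R] = (7 + 0.5 - 8.0000) / 1.7974 = -0.2782.
Step 5: Two-sided p-value via normal approximation = 2*(1 - Phi(|z|)) = 0.780879.
Step 6: alpha = 0.1. fail to reject H0.

R = 7, z = -0.2782, p = 0.780879, fail to reject H0.


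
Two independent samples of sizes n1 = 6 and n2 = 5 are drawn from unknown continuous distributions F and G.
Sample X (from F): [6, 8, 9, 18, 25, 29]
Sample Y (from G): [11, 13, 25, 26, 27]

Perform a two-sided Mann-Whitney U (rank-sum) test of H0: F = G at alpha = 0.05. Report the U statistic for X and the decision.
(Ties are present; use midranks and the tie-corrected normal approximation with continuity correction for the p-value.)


Step 1: Combine and sort all 11 observations; assign midranks.
sorted (value, group): (6,X), (8,X), (9,X), (11,Y), (13,Y), (18,X), (25,X), (25,Y), (26,Y), (27,Y), (29,X)
ranks: 6->1, 8->2, 9->3, 11->4, 13->5, 18->6, 25->7.5, 25->7.5, 26->9, 27->10, 29->11
Step 2: Rank sum for X: R1 = 1 + 2 + 3 + 6 + 7.5 + 11 = 30.5.
Step 3: U_X = R1 - n1(n1+1)/2 = 30.5 - 6*7/2 = 30.5 - 21 = 9.5.
       U_Y = n1*n2 - U_X = 30 - 9.5 = 20.5.
Step 4: Ties are present, so use the tie-corrected normal approximation (with continuity correction) for the p-value.
Step 5: p-value = 0.360216; compare to alpha = 0.05. fail to reject H0.

U_X = 9.5, p = 0.360216, fail to reject H0 at alpha = 0.05.


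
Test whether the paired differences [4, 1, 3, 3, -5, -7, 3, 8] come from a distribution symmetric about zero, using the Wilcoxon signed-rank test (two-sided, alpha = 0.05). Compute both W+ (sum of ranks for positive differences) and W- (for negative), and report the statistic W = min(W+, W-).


Step 1: Drop any zero differences (none here) and take |d_i|.
|d| = [4, 1, 3, 3, 5, 7, 3, 8]
Step 2: Midrank |d_i| (ties get averaged ranks).
ranks: |4|->5, |1|->1, |3|->3, |3|->3, |5|->6, |7|->7, |3|->3, |8|->8
Step 3: Attach original signs; sum ranks with positive sign and with negative sign.
W+ = 5 + 1 + 3 + 3 + 3 + 8 = 23
W- = 6 + 7 = 13
(Check: W+ + W- = 36 should equal n(n+1)/2 = 36.)
Step 4: Test statistic W = min(W+, W-) = 13.
Step 5: Ties in |d|, so use the tie-corrected normal approximation.
        E[W] = n(n+1)/4 = 8*9/4 = 18.
        Tie groups: |d|=3 (t=3); sum(t^3 - t) = 24.
        Var[W] = n(n+1)(2n+1)/24 - sum(t^3-t)/48 = 1224/24 - 24/48 = 50.5.
        z = (W - E[W]) / sqrt(Var[W]) = (13 - 18) / 7.1063 = -0.7036.
        Two-sided p = 2*Phi(z) = 0.481683.
Step 6: alpha = 0.05. fail to reject H0.

W+ = 23, W- = 13, W = min = 13, p = 0.481683, fail to reject H0.


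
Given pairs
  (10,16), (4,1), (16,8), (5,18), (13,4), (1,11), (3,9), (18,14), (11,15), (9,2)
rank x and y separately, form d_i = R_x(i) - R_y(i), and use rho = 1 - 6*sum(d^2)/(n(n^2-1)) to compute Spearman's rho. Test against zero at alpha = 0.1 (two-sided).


Step 1: Rank x and y separately (midranks; no ties here).
rank(x): 10->6, 4->3, 16->9, 5->4, 13->8, 1->1, 3->2, 18->10, 11->7, 9->5
rank(y): 16->9, 1->1, 8->4, 18->10, 4->3, 11->6, 9->5, 14->7, 15->8, 2->2
Step 2: d_i = R_x(i) - R_y(i); compute d_i^2.
  (6-9)^2=9, (3-1)^2=4, (9-4)^2=25, (4-10)^2=36, (8-3)^2=25, (1-6)^2=25, (2-5)^2=9, (10-7)^2=9, (7-8)^2=1, (5-2)^2=9
sum(d^2) = 152.
Step 3: rho = 1 - 6*152 / (10*(10^2 - 1)) = 1 - 912/990 = 0.078788.
Step 4: Under H0, t = rho * sqrt((n-2)/(1-rho^2)) = 0.2235 ~ t(8).
Step 5: Two-sided p-value from the t-distribution with 8 df = 0.828717.
Step 6: alpha = 0.1. fail to reject H0.

rho = 0.0788, p = 0.828717, fail to reject H0 at alpha = 0.1.


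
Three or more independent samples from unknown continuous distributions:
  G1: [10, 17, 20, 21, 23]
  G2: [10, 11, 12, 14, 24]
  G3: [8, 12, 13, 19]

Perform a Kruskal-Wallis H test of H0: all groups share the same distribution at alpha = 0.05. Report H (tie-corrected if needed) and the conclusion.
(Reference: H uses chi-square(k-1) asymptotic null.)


Step 1: Combine all N = 14 observations and assign midranks.
sorted (value, group, rank): (8,G3,1), (10,G1,2.5), (10,G2,2.5), (11,G2,4), (12,G2,5.5), (12,G3,5.5), (13,G3,7), (14,G2,8), (17,G1,9), (19,G3,10), (20,G1,11), (21,G1,12), (23,G1,13), (24,G2,14)
Step 2: Sum ranks within each group.
R_1 = 47.5 (n_1 = 5)
R_2 = 34 (n_2 = 5)
R_3 = 23.5 (n_3 = 4)
Step 3: H = 12/(N(N+1)) * sum(R_i^2/n_i) - 3(N+1)
     = 12/(14*15) * (47.5^2/5 + 34^2/5 + 23.5^2/4) - 3*15
     = 0.057143 * 820.513 - 45
     = 1.886429.
Step 4: Ties present; correction factor C = 1 - 12/(14^3 - 14) = 0.995604. Corrected H = 1.886429 / 0.995604 = 1.894757.
Step 5: Under H0, H ~ chi^2(2); p-value = 0.387756.
Step 6: alpha = 0.05. fail to reject H0.

H = 1.8948, df = 2, p = 0.387756, fail to reject H0.


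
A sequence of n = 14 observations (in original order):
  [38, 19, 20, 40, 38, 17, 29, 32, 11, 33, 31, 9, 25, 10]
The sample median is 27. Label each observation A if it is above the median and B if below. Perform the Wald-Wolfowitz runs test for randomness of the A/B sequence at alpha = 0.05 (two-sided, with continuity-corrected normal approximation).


Step 1: Compute median = 27; label A = above, B = below.
Labels in order: ABBAABAABAABBB  (n_A = 7, n_B = 7)
Step 2: Count runs R = 8.
Step 3: Under H0 (random ordering), E[R] = 2*n_A*n_B/(n_A+n_B) + 1 = 2*7*7/14 + 1 = 8.0000.
        Var[R] = 2*n_A*n_B*(2*n_A*n_B - n_A - n_B) / ((n_A+n_B)^2 * (n_A+n_B-1)) = 8232/2548 = 3.2308.
        SD[R] = 1.7974.
Step 4: R = E[R], so z = 0 with no continuity correction.
Step 5: Two-sided p-value via normal approximation = 2*(1 - Phi(|z|)) = 1.000000.
Step 6: alpha = 0.05. fail to reject H0.

R = 8, z = 0.0000, p = 1.000000, fail to reject H0.


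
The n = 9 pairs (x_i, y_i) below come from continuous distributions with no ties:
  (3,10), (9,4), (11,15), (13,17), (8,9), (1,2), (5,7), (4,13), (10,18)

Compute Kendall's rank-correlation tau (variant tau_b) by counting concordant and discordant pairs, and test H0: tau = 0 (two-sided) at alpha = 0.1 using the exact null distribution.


Step 1: Enumerate the 36 unordered pairs (i,j) with i<j and classify each by sign(x_j-x_i) * sign(y_j-y_i).
  (1,2):dx=+6,dy=-6->D; (1,3):dx=+8,dy=+5->C; (1,4):dx=+10,dy=+7->C; (1,5):dx=+5,dy=-1->D
  (1,6):dx=-2,dy=-8->C; (1,7):dx=+2,dy=-3->D; (1,8):dx=+1,dy=+3->C; (1,9):dx=+7,dy=+8->C
  (2,3):dx=+2,dy=+11->C; (2,4):dx=+4,dy=+13->C; (2,5):dx=-1,dy=+5->D; (2,6):dx=-8,dy=-2->C
  (2,7):dx=-4,dy=+3->D; (2,8):dx=-5,dy=+9->D; (2,9):dx=+1,dy=+14->C; (3,4):dx=+2,dy=+2->C
  (3,5):dx=-3,dy=-6->C; (3,6):dx=-10,dy=-13->C; (3,7):dx=-6,dy=-8->C; (3,8):dx=-7,dy=-2->C
  (3,9):dx=-1,dy=+3->D; (4,5):dx=-5,dy=-8->C; (4,6):dx=-12,dy=-15->C; (4,7):dx=-8,dy=-10->C
  (4,8):dx=-9,dy=-4->C; (4,9):dx=-3,dy=+1->D; (5,6):dx=-7,dy=-7->C; (5,7):dx=-3,dy=-2->C
  (5,8):dx=-4,dy=+4->D; (5,9):dx=+2,dy=+9->C; (6,7):dx=+4,dy=+5->C; (6,8):dx=+3,dy=+11->C
  (6,9):dx=+9,dy=+16->C; (7,8):dx=-1,dy=+6->D; (7,9):dx=+5,dy=+11->C; (8,9):dx=+6,dy=+5->C
Step 2: C = 26, D = 10, total pairs = 36.
Step 3: tau = (C - D)/(n(n-1)/2) = (26 - 10)/36 = 0.444444.
Step 4: Exact two-sided p-value (enumerate n! = 362880 permutations of y under H0): p = 0.119439.
Step 5: alpha = 0.1. fail to reject H0.

tau_b = 0.4444 (C=26, D=10), p = 0.119439, fail to reject H0.


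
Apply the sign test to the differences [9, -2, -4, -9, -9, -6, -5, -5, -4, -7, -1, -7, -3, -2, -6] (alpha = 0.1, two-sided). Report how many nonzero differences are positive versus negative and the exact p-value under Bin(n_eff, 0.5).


Step 1: Discard zero differences. Original n = 15; n_eff = number of nonzero differences = 15.
Nonzero differences (with sign): +9, -2, -4, -9, -9, -6, -5, -5, -4, -7, -1, -7, -3, -2, -6
Step 2: Count signs: positive = 1, negative = 14.
Step 3: Under H0: P(positive) = 0.5, so the number of positives S ~ Bin(15, 0.5).
Step 4: Two-sided exact p-value = sum of Bin(15,0.5) probabilities at or below the observed probability = 0.000977.
Step 5: alpha = 0.1. reject H0.

n_eff = 15, pos = 1, neg = 14, p = 0.000977, reject H0.


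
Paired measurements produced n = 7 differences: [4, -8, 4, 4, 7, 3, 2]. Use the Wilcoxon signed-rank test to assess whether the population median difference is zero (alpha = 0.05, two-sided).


Step 1: Drop any zero differences (none here) and take |d_i|.
|d| = [4, 8, 4, 4, 7, 3, 2]
Step 2: Midrank |d_i| (ties get averaged ranks).
ranks: |4|->4, |8|->7, |4|->4, |4|->4, |7|->6, |3|->2, |2|->1
Step 3: Attach original signs; sum ranks with positive sign and with negative sign.
W+ = 4 + 4 + 4 + 6 + 2 + 1 = 21
W- = 7 = 7
(Check: W+ + W- = 28 should equal n(n+1)/2 = 28.)
Step 4: Test statistic W = min(W+, W-) = 7.
Step 5: Ties in |d|, so use the tie-corrected normal approximation.
        E[W] = n(n+1)/4 = 7*8/4 = 14.
        Tie groups: |d|=4 (t=3); sum(t^3 - t) = 24.
        Var[W] = n(n+1)(2n+1)/24 - sum(t^3-t)/48 = 840/24 - 24/48 = 34.5.
        z = (W - E[W]) / sqrt(Var[W]) = (7 - 14) / 5.8737 = -1.1918.
        Two-sided p = 2*Phi(z) = 0.233356.
Step 6: alpha = 0.05. fail to reject H0.

W+ = 21, W- = 7, W = min = 7, p = 0.233356, fail to reject H0.


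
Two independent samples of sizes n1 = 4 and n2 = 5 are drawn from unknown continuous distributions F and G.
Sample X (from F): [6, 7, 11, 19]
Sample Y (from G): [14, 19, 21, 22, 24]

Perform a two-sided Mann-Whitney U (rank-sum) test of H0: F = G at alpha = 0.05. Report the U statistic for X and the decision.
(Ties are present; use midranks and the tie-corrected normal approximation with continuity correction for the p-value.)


Step 1: Combine and sort all 9 observations; assign midranks.
sorted (value, group): (6,X), (7,X), (11,X), (14,Y), (19,X), (19,Y), (21,Y), (22,Y), (24,Y)
ranks: 6->1, 7->2, 11->3, 14->4, 19->5.5, 19->5.5, 21->7, 22->8, 24->9
Step 2: Rank sum for X: R1 = 1 + 2 + 3 + 5.5 = 11.5.
Step 3: U_X = R1 - n1(n1+1)/2 = 11.5 - 4*5/2 = 11.5 - 10 = 1.5.
       U_Y = n1*n2 - U_X = 20 - 1.5 = 18.5.
Step 4: Ties are present, so use the tie-corrected normal approximation (with continuity correction) for the p-value.
Step 5: p-value = 0.049090; compare to alpha = 0.05. reject H0.

U_X = 1.5, p = 0.049090, reject H0 at alpha = 0.05.


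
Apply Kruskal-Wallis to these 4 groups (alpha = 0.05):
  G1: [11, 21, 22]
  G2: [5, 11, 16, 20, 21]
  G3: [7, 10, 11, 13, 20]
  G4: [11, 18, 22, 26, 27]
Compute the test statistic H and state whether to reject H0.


Step 1: Combine all N = 18 observations and assign midranks.
sorted (value, group, rank): (5,G2,1), (7,G3,2), (10,G3,3), (11,G1,5.5), (11,G2,5.5), (11,G3,5.5), (11,G4,5.5), (13,G3,8), (16,G2,9), (18,G4,10), (20,G2,11.5), (20,G3,11.5), (21,G1,13.5), (21,G2,13.5), (22,G1,15.5), (22,G4,15.5), (26,G4,17), (27,G4,18)
Step 2: Sum ranks within each group.
R_1 = 34.5 (n_1 = 3)
R_2 = 40.5 (n_2 = 5)
R_3 = 30 (n_3 = 5)
R_4 = 66 (n_4 = 5)
Step 3: H = 12/(N(N+1)) * sum(R_i^2/n_i) - 3(N+1)
     = 12/(18*19) * (34.5^2/3 + 40.5^2/5 + 30^2/5 + 66^2/5) - 3*19
     = 0.035088 * 1776 - 57
     = 5.315789.
Step 4: Ties present; correction factor C = 1 - 78/(18^3 - 18) = 0.986584. Corrected H = 5.315789 / 0.986584 = 5.388075.
Step 5: Under H0, H ~ chi^2(3); p-value = 0.145488.
Step 6: alpha = 0.05. fail to reject H0.

H = 5.3881, df = 3, p = 0.145488, fail to reject H0.


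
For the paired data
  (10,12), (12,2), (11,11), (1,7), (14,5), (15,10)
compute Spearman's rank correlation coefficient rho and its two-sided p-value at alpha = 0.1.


Step 1: Rank x and y separately (midranks; no ties here).
rank(x): 10->2, 12->4, 11->3, 1->1, 14->5, 15->6
rank(y): 12->6, 2->1, 11->5, 7->3, 5->2, 10->4
Step 2: d_i = R_x(i) - R_y(i); compute d_i^2.
  (2-6)^2=16, (4-1)^2=9, (3-5)^2=4, (1-3)^2=4, (5-2)^2=9, (6-4)^2=4
sum(d^2) = 46.
Step 3: rho = 1 - 6*46 / (6*(6^2 - 1)) = 1 - 276/210 = -0.314286.
Step 4: Under H0, t = rho * sqrt((n-2)/(1-rho^2)) = -0.6621 ~ t(4).
Step 5: Two-sided p-value from the t-distribution with 4 df = 0.544093.
Step 6: alpha = 0.1. fail to reject H0.

rho = -0.3143, p = 0.544093, fail to reject H0 at alpha = 0.1.


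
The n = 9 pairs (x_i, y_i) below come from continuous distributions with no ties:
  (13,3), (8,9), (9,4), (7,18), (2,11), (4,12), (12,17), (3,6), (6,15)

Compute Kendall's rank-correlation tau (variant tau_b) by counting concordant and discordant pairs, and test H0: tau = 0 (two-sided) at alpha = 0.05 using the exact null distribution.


Step 1: Enumerate the 36 unordered pairs (i,j) with i<j and classify each by sign(x_j-x_i) * sign(y_j-y_i).
  (1,2):dx=-5,dy=+6->D; (1,3):dx=-4,dy=+1->D; (1,4):dx=-6,dy=+15->D; (1,5):dx=-11,dy=+8->D
  (1,6):dx=-9,dy=+9->D; (1,7):dx=-1,dy=+14->D; (1,8):dx=-10,dy=+3->D; (1,9):dx=-7,dy=+12->D
  (2,3):dx=+1,dy=-5->D; (2,4):dx=-1,dy=+9->D; (2,5):dx=-6,dy=+2->D; (2,6):dx=-4,dy=+3->D
  (2,7):dx=+4,dy=+8->C; (2,8):dx=-5,dy=-3->C; (2,9):dx=-2,dy=+6->D; (3,4):dx=-2,dy=+14->D
  (3,5):dx=-7,dy=+7->D; (3,6):dx=-5,dy=+8->D; (3,7):dx=+3,dy=+13->C; (3,8):dx=-6,dy=+2->D
  (3,9):dx=-3,dy=+11->D; (4,5):dx=-5,dy=-7->C; (4,6):dx=-3,dy=-6->C; (4,7):dx=+5,dy=-1->D
  (4,8):dx=-4,dy=-12->C; (4,9):dx=-1,dy=-3->C; (5,6):dx=+2,dy=+1->C; (5,7):dx=+10,dy=+6->C
  (5,8):dx=+1,dy=-5->D; (5,9):dx=+4,dy=+4->C; (6,7):dx=+8,dy=+5->C; (6,8):dx=-1,dy=-6->C
  (6,9):dx=+2,dy=+3->C; (7,8):dx=-9,dy=-11->C; (7,9):dx=-6,dy=-2->C; (8,9):dx=+3,dy=+9->C
Step 2: C = 16, D = 20, total pairs = 36.
Step 3: tau = (C - D)/(n(n-1)/2) = (16 - 20)/36 = -0.111111.
Step 4: Exact two-sided p-value (enumerate n! = 362880 permutations of y under H0): p = 0.761414.
Step 5: alpha = 0.05. fail to reject H0.

tau_b = -0.1111 (C=16, D=20), p = 0.761414, fail to reject H0.


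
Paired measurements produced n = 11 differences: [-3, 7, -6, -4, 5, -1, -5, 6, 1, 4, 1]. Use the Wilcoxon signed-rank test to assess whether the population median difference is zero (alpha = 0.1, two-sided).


Step 1: Drop any zero differences (none here) and take |d_i|.
|d| = [3, 7, 6, 4, 5, 1, 5, 6, 1, 4, 1]
Step 2: Midrank |d_i| (ties get averaged ranks).
ranks: |3|->4, |7|->11, |6|->9.5, |4|->5.5, |5|->7.5, |1|->2, |5|->7.5, |6|->9.5, |1|->2, |4|->5.5, |1|->2
Step 3: Attach original signs; sum ranks with positive sign and with negative sign.
W+ = 11 + 7.5 + 9.5 + 2 + 5.5 + 2 = 37.5
W- = 4 + 9.5 + 5.5 + 2 + 7.5 = 28.5
(Check: W+ + W- = 66 should equal n(n+1)/2 = 66.)
Step 4: Test statistic W = min(W+, W-) = 28.5.
Step 5: Ties in |d|, so use the tie-corrected normal approximation.
        E[W] = n(n+1)/4 = 11*12/4 = 33.
        Tie groups: |d|=1 (t=3), |d|=4 (t=2), |d|=5 (t=2), |d|=6 (t=2); sum(t^3 - t) = 42.
        Var[W] = n(n+1)(2n+1)/24 - sum(t^3-t)/48 = 3036/24 - 42/48 = 125.625.
        z = (W - E[W]) / sqrt(Var[W]) = (28.5 - 33) / 11.2083 = -0.4015.
        Two-sided p = 2*Phi(z) = 0.688060.
Step 6: alpha = 0.1. fail to reject H0.

W+ = 37.5, W- = 28.5, W = min = 28.5, p = 0.688060, fail to reject H0.


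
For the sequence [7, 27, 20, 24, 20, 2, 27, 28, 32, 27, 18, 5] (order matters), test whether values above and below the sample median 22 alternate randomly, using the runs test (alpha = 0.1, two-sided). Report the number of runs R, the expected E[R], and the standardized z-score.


Step 1: Compute median = 22; label A = above, B = below.
Labels in order: BABABBAAAABB  (n_A = 6, n_B = 6)
Step 2: Count runs R = 7.
Step 3: Under H0 (random ordering), E[R] = 2*n_A*n_B/(n_A+n_B) + 1 = 2*6*6/12 + 1 = 7.0000.
        Var[R] = 2*n_A*n_B*(2*n_A*n_B - n_A - n_B) / ((n_A+n_B)^2 * (n_A+n_B-1)) = 4320/1584 = 2.7273.
        SD[R] = 1.6514.
Step 4: R = E[R], so z = 0 with no continuity correction.
Step 5: Two-sided p-value via normal approximation = 2*(1 - Phi(|z|)) = 1.000000.
Step 6: alpha = 0.1. fail to reject H0.

R = 7, z = 0.0000, p = 1.000000, fail to reject H0.


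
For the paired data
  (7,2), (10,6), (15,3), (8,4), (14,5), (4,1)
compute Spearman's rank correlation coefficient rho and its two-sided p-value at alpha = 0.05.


Step 1: Rank x and y separately (midranks; no ties here).
rank(x): 7->2, 10->4, 15->6, 8->3, 14->5, 4->1
rank(y): 2->2, 6->6, 3->3, 4->4, 5->5, 1->1
Step 2: d_i = R_x(i) - R_y(i); compute d_i^2.
  (2-2)^2=0, (4-6)^2=4, (6-3)^2=9, (3-4)^2=1, (5-5)^2=0, (1-1)^2=0
sum(d^2) = 14.
Step 3: rho = 1 - 6*14 / (6*(6^2 - 1)) = 1 - 84/210 = 0.600000.
Step 4: Under H0, t = rho * sqrt((n-2)/(1-rho^2)) = 1.5000 ~ t(4).
Step 5: Two-sided p-value from the t-distribution with 4 df = 0.208000.
Step 6: alpha = 0.05. fail to reject H0.

rho = 0.6000, p = 0.208000, fail to reject H0 at alpha = 0.05.


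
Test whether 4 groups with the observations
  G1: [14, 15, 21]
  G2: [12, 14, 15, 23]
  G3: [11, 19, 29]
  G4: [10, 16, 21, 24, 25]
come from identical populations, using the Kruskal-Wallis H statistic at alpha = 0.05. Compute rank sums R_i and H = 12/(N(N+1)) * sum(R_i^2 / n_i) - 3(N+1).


Step 1: Combine all N = 15 observations and assign midranks.
sorted (value, group, rank): (10,G4,1), (11,G3,2), (12,G2,3), (14,G1,4.5), (14,G2,4.5), (15,G1,6.5), (15,G2,6.5), (16,G4,8), (19,G3,9), (21,G1,10.5), (21,G4,10.5), (23,G2,12), (24,G4,13), (25,G4,14), (29,G3,15)
Step 2: Sum ranks within each group.
R_1 = 21.5 (n_1 = 3)
R_2 = 26 (n_2 = 4)
R_3 = 26 (n_3 = 3)
R_4 = 46.5 (n_4 = 5)
Step 3: H = 12/(N(N+1)) * sum(R_i^2/n_i) - 3(N+1)
     = 12/(15*16) * (21.5^2/3 + 26^2/4 + 26^2/3 + 46.5^2/5) - 3*16
     = 0.050000 * 980.867 - 48
     = 1.043333.
Step 4: Ties present; correction factor C = 1 - 18/(15^3 - 15) = 0.994643. Corrected H = 1.043333 / 0.994643 = 1.048953.
Step 5: Under H0, H ~ chi^2(3); p-value = 0.789409.
Step 6: alpha = 0.05. fail to reject H0.

H = 1.0490, df = 3, p = 0.789409, fail to reject H0.


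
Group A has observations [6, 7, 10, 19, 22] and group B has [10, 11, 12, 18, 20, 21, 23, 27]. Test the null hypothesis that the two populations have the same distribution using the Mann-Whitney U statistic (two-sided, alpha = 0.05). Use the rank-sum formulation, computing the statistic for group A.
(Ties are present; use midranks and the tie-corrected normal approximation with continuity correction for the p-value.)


Step 1: Combine and sort all 13 observations; assign midranks.
sorted (value, group): (6,X), (7,X), (10,X), (10,Y), (11,Y), (12,Y), (18,Y), (19,X), (20,Y), (21,Y), (22,X), (23,Y), (27,Y)
ranks: 6->1, 7->2, 10->3.5, 10->3.5, 11->5, 12->6, 18->7, 19->8, 20->9, 21->10, 22->11, 23->12, 27->13
Step 2: Rank sum for X: R1 = 1 + 2 + 3.5 + 8 + 11 = 25.5.
Step 3: U_X = R1 - n1(n1+1)/2 = 25.5 - 5*6/2 = 25.5 - 15 = 10.5.
       U_Y = n1*n2 - U_X = 40 - 10.5 = 29.5.
Step 4: Ties are present, so use the tie-corrected normal approximation (with continuity correction) for the p-value.
Step 5: p-value = 0.187076; compare to alpha = 0.05. fail to reject H0.

U_X = 10.5, p = 0.187076, fail to reject H0 at alpha = 0.05.


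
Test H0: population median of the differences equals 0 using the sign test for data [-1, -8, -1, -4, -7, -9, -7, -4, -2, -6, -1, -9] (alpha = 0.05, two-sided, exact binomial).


Step 1: Discard zero differences. Original n = 12; n_eff = number of nonzero differences = 12.
Nonzero differences (with sign): -1, -8, -1, -4, -7, -9, -7, -4, -2, -6, -1, -9
Step 2: Count signs: positive = 0, negative = 12.
Step 3: Under H0: P(positive) = 0.5, so the number of positives S ~ Bin(12, 0.5).
Step 4: Two-sided exact p-value = sum of Bin(12,0.5) probabilities at or below the observed probability = 0.000488.
Step 5: alpha = 0.05. reject H0.

n_eff = 12, pos = 0, neg = 12, p = 0.000488, reject H0.


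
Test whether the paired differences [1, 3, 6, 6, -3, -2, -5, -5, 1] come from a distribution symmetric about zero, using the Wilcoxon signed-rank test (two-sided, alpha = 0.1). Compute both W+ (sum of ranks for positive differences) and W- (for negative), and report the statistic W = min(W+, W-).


Step 1: Drop any zero differences (none here) and take |d_i|.
|d| = [1, 3, 6, 6, 3, 2, 5, 5, 1]
Step 2: Midrank |d_i| (ties get averaged ranks).
ranks: |1|->1.5, |3|->4.5, |6|->8.5, |6|->8.5, |3|->4.5, |2|->3, |5|->6.5, |5|->6.5, |1|->1.5
Step 3: Attach original signs; sum ranks with positive sign and with negative sign.
W+ = 1.5 + 4.5 + 8.5 + 8.5 + 1.5 = 24.5
W- = 4.5 + 3 + 6.5 + 6.5 = 20.5
(Check: W+ + W- = 45 should equal n(n+1)/2 = 45.)
Step 4: Test statistic W = min(W+, W-) = 20.5.
Step 5: Ties in |d|, so use the tie-corrected normal approximation.
        E[W] = n(n+1)/4 = 9*10/4 = 22.5.
        Tie groups: |d|=1 (t=2), |d|=3 (t=2), |d|=5 (t=2), |d|=6 (t=2); sum(t^3 - t) = 24.
        Var[W] = n(n+1)(2n+1)/24 - sum(t^3-t)/48 = 1710/24 - 24/48 = 70.75.
        z = (W - E[W]) / sqrt(Var[W]) = (20.5 - 22.5) / 8.4113 = -0.2378.
        Two-sided p = 2*Phi(z) = 0.812055.
Step 6: alpha = 0.1. fail to reject H0.

W+ = 24.5, W- = 20.5, W = min = 20.5, p = 0.812055, fail to reject H0.


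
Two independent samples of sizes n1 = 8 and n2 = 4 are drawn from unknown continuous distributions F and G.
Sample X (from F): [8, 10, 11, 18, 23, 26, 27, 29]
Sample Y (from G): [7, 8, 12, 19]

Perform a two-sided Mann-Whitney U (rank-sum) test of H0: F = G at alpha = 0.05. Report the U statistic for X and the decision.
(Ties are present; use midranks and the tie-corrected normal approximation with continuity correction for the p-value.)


Step 1: Combine and sort all 12 observations; assign midranks.
sorted (value, group): (7,Y), (8,X), (8,Y), (10,X), (11,X), (12,Y), (18,X), (19,Y), (23,X), (26,X), (27,X), (29,X)
ranks: 7->1, 8->2.5, 8->2.5, 10->4, 11->5, 12->6, 18->7, 19->8, 23->9, 26->10, 27->11, 29->12
Step 2: Rank sum for X: R1 = 2.5 + 4 + 5 + 7 + 9 + 10 + 11 + 12 = 60.5.
Step 3: U_X = R1 - n1(n1+1)/2 = 60.5 - 8*9/2 = 60.5 - 36 = 24.5.
       U_Y = n1*n2 - U_X = 32 - 24.5 = 7.5.
Step 4: Ties are present, so use the tie-corrected normal approximation (with continuity correction) for the p-value.
Step 5: p-value = 0.173478; compare to alpha = 0.05. fail to reject H0.

U_X = 24.5, p = 0.173478, fail to reject H0 at alpha = 0.05.


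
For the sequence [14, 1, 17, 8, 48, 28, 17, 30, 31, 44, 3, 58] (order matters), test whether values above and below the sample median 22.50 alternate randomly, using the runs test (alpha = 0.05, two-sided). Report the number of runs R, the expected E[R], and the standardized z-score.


Step 1: Compute median = 22.50; label A = above, B = below.
Labels in order: BBBBAABAAABA  (n_A = 6, n_B = 6)
Step 2: Count runs R = 6.
Step 3: Under H0 (random ordering), E[R] = 2*n_A*n_B/(n_A+n_B) + 1 = 2*6*6/12 + 1 = 7.0000.
        Var[R] = 2*n_A*n_B*(2*n_A*n_B - n_A - n_B) / ((n_A+n_B)^2 * (n_A+n_B-1)) = 4320/1584 = 2.7273.
        SD[R] = 1.6514.
Step 4: Continuity-corrected z = (R + 0.5 - E[R]) / SD[R] = (6 + 0.5 - 7.0000) / 1.6514 = -0.3028.
Step 5: Two-sided p-value via normal approximation = 2*(1 - Phi(|z|)) = 0.762069.
Step 6: alpha = 0.05. fail to reject H0.

R = 6, z = -0.3028, p = 0.762069, fail to reject H0.


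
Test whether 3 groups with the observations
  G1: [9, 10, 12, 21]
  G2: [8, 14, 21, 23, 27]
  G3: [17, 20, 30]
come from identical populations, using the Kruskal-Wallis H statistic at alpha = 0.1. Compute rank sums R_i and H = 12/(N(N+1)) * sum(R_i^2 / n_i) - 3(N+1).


Step 1: Combine all N = 12 observations and assign midranks.
sorted (value, group, rank): (8,G2,1), (9,G1,2), (10,G1,3), (12,G1,4), (14,G2,5), (17,G3,6), (20,G3,7), (21,G1,8.5), (21,G2,8.5), (23,G2,10), (27,G2,11), (30,G3,12)
Step 2: Sum ranks within each group.
R_1 = 17.5 (n_1 = 4)
R_2 = 35.5 (n_2 = 5)
R_3 = 25 (n_3 = 3)
Step 3: H = 12/(N(N+1)) * sum(R_i^2/n_i) - 3(N+1)
     = 12/(12*13) * (17.5^2/4 + 35.5^2/5 + 25^2/3) - 3*13
     = 0.076923 * 536.946 - 39
     = 2.303526.
Step 4: Ties present; correction factor C = 1 - 6/(12^3 - 12) = 0.996503. Corrected H = 2.303526 / 0.996503 = 2.311608.
Step 5: Under H0, H ~ chi^2(2); p-value = 0.314804.
Step 6: alpha = 0.1. fail to reject H0.

H = 2.3116, df = 2, p = 0.314804, fail to reject H0.


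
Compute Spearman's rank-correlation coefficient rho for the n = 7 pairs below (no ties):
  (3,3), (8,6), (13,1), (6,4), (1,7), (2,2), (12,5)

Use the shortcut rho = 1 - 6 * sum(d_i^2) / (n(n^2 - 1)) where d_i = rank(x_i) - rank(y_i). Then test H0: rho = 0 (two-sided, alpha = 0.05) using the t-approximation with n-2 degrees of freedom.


Step 1: Rank x and y separately (midranks; no ties here).
rank(x): 3->3, 8->5, 13->7, 6->4, 1->1, 2->2, 12->6
rank(y): 3->3, 6->6, 1->1, 4->4, 7->7, 2->2, 5->5
Step 2: d_i = R_x(i) - R_y(i); compute d_i^2.
  (3-3)^2=0, (5-6)^2=1, (7-1)^2=36, (4-4)^2=0, (1-7)^2=36, (2-2)^2=0, (6-5)^2=1
sum(d^2) = 74.
Step 3: rho = 1 - 6*74 / (7*(7^2 - 1)) = 1 - 444/336 = -0.321429.
Step 4: Under H0, t = rho * sqrt((n-2)/(1-rho^2)) = -0.7590 ~ t(5).
Step 5: Two-sided p-value from the t-distribution with 5 df = 0.482072.
Step 6: alpha = 0.05. fail to reject H0.

rho = -0.3214, p = 0.482072, fail to reject H0 at alpha = 0.05.
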